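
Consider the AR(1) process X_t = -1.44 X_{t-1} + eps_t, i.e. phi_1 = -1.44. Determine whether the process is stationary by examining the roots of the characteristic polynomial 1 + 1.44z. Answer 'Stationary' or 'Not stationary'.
\text{Not stationary}

The AR(p) characteristic polynomial is P(z) = 1 + 1.44z.
Stationarity requires all roots to lie outside the unit circle, i.e. |z| > 1 for every root.
This is linear in z: 1 + (1.44) z = 0  =>  z = -1/(1.44) = -0.694444,  |z| = 0.694444.
Moduli of all roots: 0.6944.
All moduli strictly greater than 1? No.
Verdict: Not stationary.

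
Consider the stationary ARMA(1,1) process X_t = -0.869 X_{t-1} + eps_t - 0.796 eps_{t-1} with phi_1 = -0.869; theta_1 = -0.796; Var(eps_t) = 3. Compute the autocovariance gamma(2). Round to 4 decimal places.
\gamma(2) = 29.9919

Multiply the model equation by X_{t-k} and take expectations. With theta_0 = psi_0 = 1 and psi_j the MA(infinity) weights, this gives
  gamma(k) - sum_i phi_i gamma(k-i) = c_k,
  c_k = sigma^2 * sum_{j=k..q} theta_j psi_{j-k}   (c_k = 0 for k > q),
using gamma(-m) = gamma(m).
psi-weights needed (psi_j = theta_j + sum_i phi_i psi_{j-i}):
  psi_1 = theta_1 + phi_1 = -0.796 + (-0.869) = -1.665
Right-hand sides:
  c_0 = sigma^2 (1 + theta_1 psi_1) = 3 * (1 + (-0.796)(-1.665)) = 3 * 2.32534 = 6.97602
  c_1 = sigma^2 theta_1 = 3 * (-0.796) = -2.388
  c_2 = 0
Equations for k = 0 and k = 1 (AR order 1):
  gamma(0) = phi_1 gamma(1) + c_0
  gamma(1) = phi_1 gamma(0) + c_1
Substituting the second into the first: gamma(0) (1 - phi_1^2) = c_0 + phi_1 c_1, so
  gamma(0) = (c_0 + phi_1 c_1) / (1 - phi_1^2) = (6.97602 + (-0.869)(-2.388)) / (1 - (-0.869)^2) = 9.051192 / 0.244839 = 36.967934.
  gamma(1) = phi_1 gamma(0) + c_1 = (-0.869)(36.967934) + (-2.388) = -34.513135.
For k = 2 (> q): gamma(2) = phi_1 gamma(1) = (-0.869)(-34.513135) = 29.991914.
Therefore gamma(2) = 29.9919 (to 4 decimal places).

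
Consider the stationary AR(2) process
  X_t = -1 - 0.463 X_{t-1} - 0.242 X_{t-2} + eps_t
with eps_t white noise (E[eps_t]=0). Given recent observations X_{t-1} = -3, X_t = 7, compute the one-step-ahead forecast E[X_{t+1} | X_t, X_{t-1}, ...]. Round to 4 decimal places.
E[X_{t+1} \mid \mathcal F_t] = -3.5150

For an AR(p) model X_t = c + sum_i phi_i X_{t-i} + eps_t, the
one-step-ahead conditional mean is
  E[X_{t+1} | X_t, ...] = c + sum_i phi_i X_{t+1-i}.
Substitute known values:
  E[X_{t+1} | ...] = -1 + (-0.463) * (7) + (-0.242) * (-3)
                   = -3.5150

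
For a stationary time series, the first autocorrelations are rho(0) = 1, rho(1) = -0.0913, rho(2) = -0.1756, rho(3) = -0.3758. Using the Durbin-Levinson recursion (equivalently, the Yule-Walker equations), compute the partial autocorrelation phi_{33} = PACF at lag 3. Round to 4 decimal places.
\phi_{33} = -0.4300

The PACF at lag k is phi_{kk}, the last component of the solution
to the Yule-Walker system G_k phi = r_k where
  (G_k)_{ij} = rho(|i - j|), (r_k)_i = rho(i), i,j = 1..k.
Equivalently, Durbin-Levinson gives phi_{kk} iteratively:
  phi_{11} = rho(1)
  phi_{kk} = [rho(k) - sum_{j=1..k-1} phi_{k-1,j} rho(k-j)]
            / [1 - sum_{j=1..k-1} phi_{k-1,j} rho(j)],
  phi_{k,j} = phi_{k-1,j} - phi_{kk} phi_{k-1,k-j},  j = 1..k-1.
Step k = 1:
  phi_11 = rho(1) = -0.0913.
Step k = 2:
  phi_22 = [rho(2) - phi_11 rho(1)] / [1 - phi_11 rho(1)] = [-0.1756 - (-0.0913)(-0.0913)] / [1 - (-0.0913)(-0.0913)]
         = -0.18393569 / 0.99166431 = -0.185482.
  Update: phi_21 = phi_11 - phi_22 phi_11 = -0.0913 - (-0.185482)(-0.0913) = -0.108234.
Step k = 3:
  phi_33 = [rho(3) - phi_21 rho(2) - phi_22 rho(1)] / [1 - phi_21 rho(1) - phi_22 rho(2)]
    numerator   = -0.3758 - (-0.108234)(-0.1756) - (-0.185482)(-0.0913) = -0.41174047
    denominator = 1 - (-0.108234)(-0.0913) - (-0.185482)(-0.1756) = 0.95754759
  phi_33 = -0.41174047 / 0.95754759 = -0.43.
Therefore phi_{33} = -0.4300.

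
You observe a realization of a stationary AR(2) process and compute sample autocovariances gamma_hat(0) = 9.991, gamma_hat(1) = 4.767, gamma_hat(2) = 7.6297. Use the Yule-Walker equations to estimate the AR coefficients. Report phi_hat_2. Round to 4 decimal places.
\hat\phi_{2} = 0.6940

The Yule-Walker equations for an AR(p) process read, in matrix form,
  Gamma_p phi = r_p,   with   (Gamma_p)_{ij} = gamma(|i - j|),
                       (r_p)_i = gamma(i),   i,j = 1..p.
Substitute the sample gammas (Toeplitz matrix and right-hand side of size 2):
  Gamma_p = [[9.991, 4.767], [4.767, 9.991]]
  r_p     = [4.767, 7.6297]
Written out:
  9.991 phi_1 + 4.767 phi_2 = 4.767
  4.767 phi_1 + 9.991 phi_2 = 7.6297
Solve by Cramer's rule:
  det = gamma(0)^2 - gamma(1)^2 = (9.991)^2 - (4.767)^2 = 99.820081 - 22.724289 = 77.095792
  phi_hat_1 = [gamma(1) gamma(0) - gamma(1) gamma(2)] / det = [(4.767)(9.991) - (4.767)(7.6297)] / 77.095792 = 11.2563171 / 77.095792 = 0.146
  phi_hat_2 = [gamma(0) gamma(2) - gamma(1)^2] / det = [(9.991)(7.6297) - (4.767)^2] / 77.095792 = 53.5040437 / 77.095792 = 0.694
So phi_hat = [0.1460, 0.6940].
Therefore phi_hat_2 = 0.6940.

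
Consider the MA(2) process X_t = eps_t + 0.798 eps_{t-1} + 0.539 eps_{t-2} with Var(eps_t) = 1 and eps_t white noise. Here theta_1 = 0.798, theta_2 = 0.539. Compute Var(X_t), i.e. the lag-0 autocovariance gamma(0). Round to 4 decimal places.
\gamma(0) = 1.9273

For an MA(q) process X_t = eps_t + sum_i theta_i eps_{t-i} with
Var(eps_t) = sigma^2, the variance is
  gamma(0) = sigma^2 * (1 + sum_i theta_i^2).
  sum_i theta_i^2 = (0.798)^2 + (0.539)^2 = 0.636804 + 0.290521 = 0.927325.
  gamma(0) = 1 * (1 + 0.927325) = 1 * 1.927325 = 1.927325, which rounds to 1.9273.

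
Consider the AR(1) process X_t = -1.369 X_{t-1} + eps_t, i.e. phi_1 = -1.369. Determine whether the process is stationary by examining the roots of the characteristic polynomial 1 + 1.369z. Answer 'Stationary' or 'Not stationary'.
\text{Not stationary}

The AR(p) characteristic polynomial is P(z) = 1 + 1.369z.
Stationarity requires all roots to lie outside the unit circle, i.e. |z| > 1 for every root.
This is linear in z: 1 + (1.369) z = 0  =>  z = -1/(1.369) = -0.73046,  |z| = 0.73046.
Moduli of all roots: 0.7305.
All moduli strictly greater than 1? No.
Verdict: Not stationary.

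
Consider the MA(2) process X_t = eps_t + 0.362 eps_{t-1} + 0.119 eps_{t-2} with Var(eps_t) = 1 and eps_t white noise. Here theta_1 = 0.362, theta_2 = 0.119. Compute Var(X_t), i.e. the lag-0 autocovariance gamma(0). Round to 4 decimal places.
\gamma(0) = 1.1452

For an MA(q) process X_t = eps_t + sum_i theta_i eps_{t-i} with
Var(eps_t) = sigma^2, the variance is
  gamma(0) = sigma^2 * (1 + sum_i theta_i^2).
  sum_i theta_i^2 = (0.362)^2 + (0.119)^2 = 0.131044 + 0.014161 = 0.145205.
  gamma(0) = 1 * (1 + 0.145205) = 1 * 1.145205 = 1.145205, which rounds to 1.1452.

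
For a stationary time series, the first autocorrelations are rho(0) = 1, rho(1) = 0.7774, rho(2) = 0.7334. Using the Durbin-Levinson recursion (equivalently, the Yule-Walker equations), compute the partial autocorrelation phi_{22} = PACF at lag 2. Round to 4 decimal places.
\phi_{22} = 0.3262

The PACF at lag k is phi_{kk}, the last component of the solution
to the Yule-Walker system G_k phi = r_k where
  (G_k)_{ij} = rho(|i - j|), (r_k)_i = rho(i), i,j = 1..k.
Equivalently, Durbin-Levinson gives phi_{kk} iteratively:
  phi_{11} = rho(1)
  phi_{kk} = [rho(k) - sum_{j=1..k-1} phi_{k-1,j} rho(k-j)]
            / [1 - sum_{j=1..k-1} phi_{k-1,j} rho(j)],
  phi_{k,j} = phi_{k-1,j} - phi_{kk} phi_{k-1,k-j},  j = 1..k-1.
Step k = 1:
  phi_11 = rho(1) = 0.7774.
Step k = 2:
  phi_22 = [rho(2) - phi_11 rho(1)] / [1 - phi_11 rho(1)] = [0.7334 - (0.7774)(0.7774)] / [1 - (0.7774)(0.7774)]
         = 0.12904924 / 0.39564924 = 0.3262.
Therefore phi_{22} = 0.3262.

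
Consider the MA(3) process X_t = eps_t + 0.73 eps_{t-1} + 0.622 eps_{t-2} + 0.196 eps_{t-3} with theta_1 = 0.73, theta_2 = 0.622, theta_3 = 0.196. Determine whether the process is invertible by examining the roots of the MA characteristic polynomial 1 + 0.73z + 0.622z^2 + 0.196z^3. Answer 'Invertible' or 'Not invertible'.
\text{Invertible}

The MA(q) characteristic polynomial is P(z) = 1 + 0.73z + 0.622z^2 + 0.196z^3.
Invertibility requires all roots to lie outside the unit circle, i.e. |z| > 1 for every root.
Degree 3: look for a simple real root z0 first, then factor out (1 - z/z0) and solve the remaining quadratic.
Testing z0 = -2.5: P(-2.5) = 1 + (0.73)(-2.5) + (0.622)(-2.5)^2 + (0.196)(-2.5)^3
  = 1 + (-1.825) + (3.8875) + (-3.0625) = 0.  So z_0 = -2.5 is a root, |z_0| = 2.5.
Divide out the factor (1 + 0.4 z) = (1 - z/z0) (since 1/z0 = -0.4):
  P(z) = (1 + 0.4 z)(1 + (0.33) z + (0.49) z^2)
  [check: z-coef 0.33 - (-0.4) = 0.73; z^2-coef 0.49 - (-0.4)(0.33) = 0.622; z^3-coef -(-0.4)(0.49) = 0.196.]
Remaining roots from the quadratic factor 1 + (0.33) z + (0.49) z^2:
  Set 1 + (0.33) z + (0.49) z^2 = 0, i.e. a z^2 + b z + c = 0 with a = 0.49, b = 0.33, c = 1.
  Discriminant D = b^2 - 4ac = (0.33)^2 - 4*(0.49)*1 = 0.1089 - (1.96) = -1.8511.
  D < 0, so the roots are the complex-conjugate pair z = (-b +/- i sqrt(-D)) / (2a) = -0.3367 +/- 1.3883i.
  For a conjugate pair |z|^2 = z * conj(z) = (product of roots) = c/a = 1/(0.49) = 2.040816, so |z| = sqrt(2.040816) = 1.4286 for both roots.
Moduli of all roots: 2.5000, 1.4286, 1.4286.
All moduli strictly greater than 1? Yes.
Verdict: Invertible.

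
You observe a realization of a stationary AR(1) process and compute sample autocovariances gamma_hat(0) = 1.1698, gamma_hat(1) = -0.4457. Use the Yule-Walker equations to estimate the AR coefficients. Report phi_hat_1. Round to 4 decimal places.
\hat\phi_{1} = -0.3810

The Yule-Walker equations for an AR(p) process read, in matrix form,
  Gamma_p phi = r_p,   with   (Gamma_p)_{ij} = gamma(|i - j|),
                       (r_p)_i = gamma(i),   i,j = 1..p.
Substitute the sample gammas (Toeplitz matrix and right-hand side of size 1):
  Gamma_p = [[1.1698]]
  r_p     = [-0.4457]
With p = 1 this is the single equation gamma(0) phi_1 = gamma(1):
  phi_hat_1 = gamma(1) / gamma(0) = -0.4457 / 1.1698 = -0.3810.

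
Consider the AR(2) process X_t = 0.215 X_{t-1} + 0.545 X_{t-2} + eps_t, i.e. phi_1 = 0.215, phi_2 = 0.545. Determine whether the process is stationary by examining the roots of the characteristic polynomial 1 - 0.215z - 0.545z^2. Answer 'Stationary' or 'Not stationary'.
\text{Stationary}

The AR(p) characteristic polynomial is P(z) = 1 - 0.215z - 0.545z^2.
Stationarity requires all roots to lie outside the unit circle, i.e. |z| > 1 for every root.
Set 1 + (-0.215) z + (-0.545) z^2 = 0, i.e. a z^2 + b z + c = 0 with a = -0.545, b = -0.215, c = 1.
Discriminant D = b^2 - 4ac = (-0.215)^2 - 4*(-0.545)*1 = 0.046225 - (-2.18) = 2.226225.
D >= 0, so the roots are real: z = (-b +/- sqrt(D)) / (2a) = (0.215 +/- 1.492054) / (-1.09).
  z_1 = (0.215 + 1.492054) / (-1.09) = -1.5661,   |z_1| = 1.5661.
  z_2 = (0.215 - 1.492054) / (-1.09) = 1.1716,   |z_2| = 1.1716.
Moduli of all roots: 1.5661, 1.1716.
All moduli strictly greater than 1? Yes.
Verdict: Stationary.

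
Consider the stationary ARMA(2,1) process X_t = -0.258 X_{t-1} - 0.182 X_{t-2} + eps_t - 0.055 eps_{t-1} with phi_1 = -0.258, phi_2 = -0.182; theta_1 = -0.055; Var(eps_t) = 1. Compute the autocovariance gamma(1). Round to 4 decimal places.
\gamma(1) = -0.2900

Multiply the model equation by X_{t-k} and take expectations. With theta_0 = psi_0 = 1 and psi_j the MA(infinity) weights, this gives
  gamma(k) - sum_i phi_i gamma(k-i) = c_k,
  c_k = sigma^2 * sum_{j=k..q} theta_j psi_{j-k}   (c_k = 0 for k > q),
using gamma(-m) = gamma(m).
psi-weights needed (psi_j = theta_j + sum_i phi_i psi_{j-i}):
  psi_1 = theta_1 + phi_1 = -0.055 + (-0.258) = -0.313
Right-hand sides:
  c_0 = sigma^2 (1 + theta_1 psi_1) = 1 * (1 + (-0.055)(-0.313)) = 1 * 1.017215 = 1.017215
  c_1 = sigma^2 theta_1 = 1 * (-0.055) = -0.055
  c_2 = 0
Equations for k = 0, 1, 2 (AR order 2, c_2 = 0):
  (E0) gamma(0) = phi_1 gamma(1) + phi_2 gamma(2) + c_0
  (E1) gamma(1) = phi_1 gamma(0) + phi_2 gamma(1) + c_1
  (E2) gamma(2) = phi_1 gamma(1) + phi_2 gamma(0)
From (E1): gamma(1) = A gamma(0) + B with
  A = phi_1 / (1 - phi_2) = -0.258 / 1.182 = -0.218274,   B = c_1 / (1 - phi_2) = -0.055 / 1.182 = -0.046531.
Insert (E2) into (E0): gamma(0) (1 - phi_2^2) = phi_1 (1 + phi_2) gamma(1) + c_0.
  phi_1 (1 + phi_2) = (-0.258)(0.818) = -0.211044,   1 - phi_2^2 = 0.966876.
Replace gamma(1) by A gamma(0) + B and collect gamma(0):
  gamma(0) [0.966876 - (-0.211044)(-0.218274)] = (-0.211044)(-0.046531) + 1.017215
  gamma(0) * 0.920811 = 1.027035
  gamma(0) = 1.027035 / 0.920811 = 1.11536.
  gamma(1) = A gamma(0) + B = (-0.218274)(1.11536) + (-0.046531) = -0.289985.
Therefore gamma(1) = -0.2900 (to 4 decimal places).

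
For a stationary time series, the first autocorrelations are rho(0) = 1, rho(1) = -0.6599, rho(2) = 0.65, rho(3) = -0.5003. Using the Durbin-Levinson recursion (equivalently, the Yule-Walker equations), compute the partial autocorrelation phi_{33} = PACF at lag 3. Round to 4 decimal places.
\phi_{33} = 0.0340

The PACF at lag k is phi_{kk}, the last component of the solution
to the Yule-Walker system G_k phi = r_k where
  (G_k)_{ij} = rho(|i - j|), (r_k)_i = rho(i), i,j = 1..k.
Equivalently, Durbin-Levinson gives phi_{kk} iteratively:
  phi_{11} = rho(1)
  phi_{kk} = [rho(k) - sum_{j=1..k-1} phi_{k-1,j} rho(k-j)]
            / [1 - sum_{j=1..k-1} phi_{k-1,j} rho(j)],
  phi_{k,j} = phi_{k-1,j} - phi_{kk} phi_{k-1,k-j},  j = 1..k-1.
Step k = 1:
  phi_11 = rho(1) = -0.6599.
Step k = 2:
  phi_22 = [rho(2) - phi_11 rho(1)] / [1 - phi_11 rho(1)] = [0.65 - (-0.6599)(-0.6599)] / [1 - (-0.6599)(-0.6599)]
         = 0.21453199 / 0.56453199 = 0.380017.
  Update: phi_21 = phi_11 - phi_22 phi_11 = -0.6599 - (0.380017)(-0.6599) = -0.409127.
Step k = 3:
  phi_33 = [rho(3) - phi_21 rho(2) - phi_22 rho(1)] / [1 - phi_21 rho(1) - phi_22 rho(2)]
    numerator   = -0.5003 - (-0.409127)(0.65) - (0.380017)(-0.6599) = 0.01640572
    denominator = 1 - (-0.409127)(-0.6599) - (0.380017)(0.65) = 0.4830061
  phi_33 = 0.01640572 / 0.4830061 = 0.034.
Therefore phi_{33} = 0.0340.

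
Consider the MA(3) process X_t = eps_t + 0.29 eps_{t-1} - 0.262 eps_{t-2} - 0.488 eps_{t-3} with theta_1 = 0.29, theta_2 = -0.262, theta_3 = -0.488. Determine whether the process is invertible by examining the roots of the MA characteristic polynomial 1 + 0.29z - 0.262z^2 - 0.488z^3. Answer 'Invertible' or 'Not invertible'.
\text{Invertible}

The MA(q) characteristic polynomial is P(z) = 1 + 0.29z - 0.262z^2 - 0.488z^3.
Invertibility requires all roots to lie outside the unit circle, i.e. |z| > 1 for every root.
Degree 3: look for a simple real root z0 first, then factor out (1 - z/z0) and solve the remaining quadratic.
Testing z0 = 1.25: P(1.25) = 1 + (0.29)(1.25) + (-0.262)(1.25)^2 + (-0.488)(1.25)^3
  = 1 + (0.3625) + (-0.409375) + (-0.953125) = 0.  So z_0 = 1.25 is a root, |z_0| = 1.25.
Divide out the factor (1 - 0.8 z) = (1 - z/z0) (since 1/z0 = 0.8):
  P(z) = (1 - 0.8 z)(1 + (1.09) z + (0.61) z^2)
  [check: z-coef 1.09 - (0.8) = 0.29; z^2-coef 0.61 - (0.8)(1.09) = -0.262; z^3-coef -(0.8)(0.61) = -0.488.]
Remaining roots from the quadratic factor 1 + (1.09) z + (0.61) z^2:
  Set 1 + (1.09) z + (0.61) z^2 = 0, i.e. a z^2 + b z + c = 0 with a = 0.61, b = 1.09, c = 1.
  Discriminant D = b^2 - 4ac = (1.09)^2 - 4*(0.61)*1 = 1.1881 - (2.44) = -1.2519.
  D < 0, so the roots are the complex-conjugate pair z = (-b +/- i sqrt(-D)) / (2a) = -0.8934 +/- 0.9171i.
  For a conjugate pair |z|^2 = z * conj(z) = (product of roots) = c/a = 1/(0.61) = 1.639344, so |z| = sqrt(1.639344) = 1.2804 for both roots.
Moduli of all roots: 1.2500, 1.2804, 1.2804.
All moduli strictly greater than 1? Yes.
Verdict: Invertible.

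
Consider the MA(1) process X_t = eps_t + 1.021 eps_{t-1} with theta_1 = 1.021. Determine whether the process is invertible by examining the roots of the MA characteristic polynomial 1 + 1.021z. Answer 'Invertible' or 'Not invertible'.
\text{Not invertible}

The MA(q) characteristic polynomial is P(z) = 1 + 1.021z.
Invertibility requires all roots to lie outside the unit circle, i.e. |z| > 1 for every root.
This is linear in z: 1 + (1.021) z = 0  =>  z = -1/(1.021) = -0.979432,  |z| = 0.979432.
Moduli of all roots: 0.9794.
All moduli strictly greater than 1? No.
Verdict: Not invertible.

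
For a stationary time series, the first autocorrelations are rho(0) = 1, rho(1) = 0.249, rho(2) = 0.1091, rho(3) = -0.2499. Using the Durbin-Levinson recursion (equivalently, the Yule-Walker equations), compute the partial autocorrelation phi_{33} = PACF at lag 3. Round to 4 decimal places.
\phi_{33} = -0.3080

The PACF at lag k is phi_{kk}, the last component of the solution
to the Yule-Walker system G_k phi = r_k where
  (G_k)_{ij} = rho(|i - j|), (r_k)_i = rho(i), i,j = 1..k.
Equivalently, Durbin-Levinson gives phi_{kk} iteratively:
  phi_{11} = rho(1)
  phi_{kk} = [rho(k) - sum_{j=1..k-1} phi_{k-1,j} rho(k-j)]
            / [1 - sum_{j=1..k-1} phi_{k-1,j} rho(j)],
  phi_{k,j} = phi_{k-1,j} - phi_{kk} phi_{k-1,k-j},  j = 1..k-1.
Step k = 1:
  phi_11 = rho(1) = 0.249.
Step k = 2:
  phi_22 = [rho(2) - phi_11 rho(1)] / [1 - phi_11 rho(1)] = [0.1091 - (0.249)(0.249)] / [1 - (0.249)(0.249)]
         = 0.047099 / 0.937999 = 0.050212.
  Update: phi_21 = phi_11 - phi_22 phi_11 = 0.249 - (0.050212)(0.249) = 0.236497.
Step k = 3:
  phi_33 = [rho(3) - phi_21 rho(2) - phi_22 rho(1)] / [1 - phi_21 rho(1) - phi_22 rho(2)]
    numerator   = -0.2499 - (0.236497)(0.1091) - (0.050212)(0.249) = -0.28820468
    denominator = 1 - (0.236497)(0.249) - (0.050212)(0.1091) = 0.93563406
  phi_33 = -0.28820468 / 0.93563406 = -0.308.
Therefore phi_{33} = -0.3080.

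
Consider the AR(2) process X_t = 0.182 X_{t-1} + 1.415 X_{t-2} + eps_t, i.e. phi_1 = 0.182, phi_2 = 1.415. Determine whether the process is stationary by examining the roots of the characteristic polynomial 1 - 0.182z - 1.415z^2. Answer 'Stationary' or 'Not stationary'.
\text{Not stationary}

The AR(p) characteristic polynomial is P(z) = 1 - 0.182z - 1.415z^2.
Stationarity requires all roots to lie outside the unit circle, i.e. |z| > 1 for every root.
Set 1 + (-0.182) z + (-1.415) z^2 = 0, i.e. a z^2 + b z + c = 0 with a = -1.415, b = -0.182, c = 1.
Discriminant D = b^2 - 4ac = (-0.182)^2 - 4*(-1.415)*1 = 0.033124 - (-5.66) = 5.693124.
D >= 0, so the roots are real: z = (-b +/- sqrt(D)) / (2a) = (0.182 +/- 2.386027) / (-2.83).
  z_1 = (0.182 + 2.386027) / (-2.83) = -0.9074,   |z_1| = 0.9074.
  z_2 = (0.182 - 2.386027) / (-2.83) = 0.7788,   |z_2| = 0.7788.
Moduli of all roots: 0.9074, 0.7788.
All moduli strictly greater than 1? No.
Verdict: Not stationary.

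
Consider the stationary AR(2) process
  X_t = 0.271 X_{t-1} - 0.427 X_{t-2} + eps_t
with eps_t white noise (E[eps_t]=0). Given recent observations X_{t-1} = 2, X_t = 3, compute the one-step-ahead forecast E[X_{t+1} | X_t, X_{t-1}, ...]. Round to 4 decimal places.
E[X_{t+1} \mid \mathcal F_t] = -0.0410

For an AR(p) model X_t = c + sum_i phi_i X_{t-i} + eps_t, the
one-step-ahead conditional mean is
  E[X_{t+1} | X_t, ...] = c + sum_i phi_i X_{t+1-i}.
Substitute known values:
  E[X_{t+1} | ...] = (0.271) * (3) + (-0.427) * (2)
                   = -0.0410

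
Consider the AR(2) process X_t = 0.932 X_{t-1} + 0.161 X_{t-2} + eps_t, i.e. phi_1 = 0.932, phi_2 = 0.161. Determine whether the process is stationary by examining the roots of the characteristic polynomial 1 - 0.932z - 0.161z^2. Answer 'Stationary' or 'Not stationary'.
\text{Not stationary}

The AR(p) characteristic polynomial is P(z) = 1 - 0.932z - 0.161z^2.
Stationarity requires all roots to lie outside the unit circle, i.e. |z| > 1 for every root.
Set 1 + (-0.932) z + (-0.161) z^2 = 0, i.e. a z^2 + b z + c = 0 with a = -0.161, b = -0.932, c = 1.
Discriminant D = b^2 - 4ac = (-0.932)^2 - 4*(-0.161)*1 = 0.868624 - (-0.644) = 1.512624.
D >= 0, so the roots are real: z = (-b +/- sqrt(D)) / (2a) = (0.932 +/- 1.229888) / (-0.322).
  z_1 = (0.932 + 1.229888) / (-0.322) = -6.7139,   |z_1| = 6.7139.
  z_2 = (0.932 - 1.229888) / (-0.322) = 0.9251,   |z_2| = 0.9251.
Moduli of all roots: 6.7139, 0.9251.
All moduli strictly greater than 1? No.
Verdict: Not stationary.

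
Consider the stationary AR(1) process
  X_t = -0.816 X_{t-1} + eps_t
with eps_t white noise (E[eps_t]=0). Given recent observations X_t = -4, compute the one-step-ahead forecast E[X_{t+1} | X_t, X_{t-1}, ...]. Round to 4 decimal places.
E[X_{t+1} \mid \mathcal F_t] = 3.2640

For an AR(p) model X_t = c + sum_i phi_i X_{t-i} + eps_t, the
one-step-ahead conditional mean is
  E[X_{t+1} | X_t, ...] = c + sum_i phi_i X_{t+1-i}.
Substitute known values:
  E[X_{t+1} | ...] = (-0.816) * (-4)
                   = 3.2640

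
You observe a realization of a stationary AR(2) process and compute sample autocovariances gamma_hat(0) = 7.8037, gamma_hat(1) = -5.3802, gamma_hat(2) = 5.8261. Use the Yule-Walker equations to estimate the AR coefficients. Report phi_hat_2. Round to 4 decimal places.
\hat\phi_{2} = 0.5170

The Yule-Walker equations for an AR(p) process read, in matrix form,
  Gamma_p phi = r_p,   with   (Gamma_p)_{ij} = gamma(|i - j|),
                       (r_p)_i = gamma(i),   i,j = 1..p.
Substitute the sample gammas (Toeplitz matrix and right-hand side of size 2):
  Gamma_p = [[7.8037, -5.3802], [-5.3802, 7.8037]]
  r_p     = [-5.3802, 5.8261]
Written out:
  7.8037 phi_1 - 5.3802 phi_2 = -5.3802
  -5.3802 phi_1 + 7.8037 phi_2 = 5.8261
Solve by Cramer's rule:
  det = gamma(0)^2 - gamma(1)^2 = (7.8037)^2 - (-5.3802)^2 = 60.89773369 - 28.94655204 = 31.95118165
  phi_hat_1 = [gamma(1) gamma(0) - gamma(1) gamma(2)] / det = [(-5.3802)(7.8037) - (-5.3802)(5.8261)] / 31.95118165 = -10.63988352 / 31.95118165 = -0.333
  phi_hat_2 = [gamma(0) gamma(2) - gamma(1)^2] / det = [(7.8037)(5.8261) - (-5.3802)^2] / 31.95118165 = 16.51858453 / 31.95118165 = 0.517
So phi_hat = [-0.3330, 0.5170].
Therefore phi_hat_2 = 0.5170.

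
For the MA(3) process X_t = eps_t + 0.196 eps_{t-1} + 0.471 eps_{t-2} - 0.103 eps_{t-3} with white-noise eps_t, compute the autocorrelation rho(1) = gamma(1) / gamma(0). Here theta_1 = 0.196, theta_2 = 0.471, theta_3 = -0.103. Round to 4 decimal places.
\rho(1) = 0.1887

For an MA(q) process with theta_0 = 1, the autocovariance is
  gamma(k) = sigma^2 * sum_{i=0..q-k} theta_i * theta_{i+k},
and rho(k) = gamma(k) / gamma(0). Sigma^2 cancels.
  numerator   = (1)*(0.196) + (0.196)*(0.471) + (0.471)*(-0.103) = 0.239803.
  denominator = (1)^2 + (0.196)^2 + (0.471)^2 + (-0.103)^2 = 1.270866.
  rho(1) = 0.239803 / 1.270866 = 0.1887.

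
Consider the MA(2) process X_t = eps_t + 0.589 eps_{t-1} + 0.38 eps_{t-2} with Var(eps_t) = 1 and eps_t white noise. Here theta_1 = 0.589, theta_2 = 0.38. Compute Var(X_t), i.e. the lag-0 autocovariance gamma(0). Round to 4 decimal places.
\gamma(0) = 1.4913

For an MA(q) process X_t = eps_t + sum_i theta_i eps_{t-i} with
Var(eps_t) = sigma^2, the variance is
  gamma(0) = sigma^2 * (1 + sum_i theta_i^2).
  sum_i theta_i^2 = (0.589)^2 + (0.38)^2 = 0.346921 + 0.1444 = 0.491321.
  gamma(0) = 1 * (1 + 0.491321) = 1 * 1.491321 = 1.491321, which rounds to 1.4913.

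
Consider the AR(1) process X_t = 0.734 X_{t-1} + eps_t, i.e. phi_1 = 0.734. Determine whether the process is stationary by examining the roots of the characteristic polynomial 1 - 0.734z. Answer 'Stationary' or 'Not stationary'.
\text{Stationary}

The AR(p) characteristic polynomial is P(z) = 1 - 0.734z.
Stationarity requires all roots to lie outside the unit circle, i.e. |z| > 1 for every root.
This is linear in z: 1 + (-0.734) z = 0  =>  z = -1/(-0.734) = 1.362398,  |z| = 1.362398.
Moduli of all roots: 1.3624.
All moduli strictly greater than 1? Yes.
Verdict: Stationary.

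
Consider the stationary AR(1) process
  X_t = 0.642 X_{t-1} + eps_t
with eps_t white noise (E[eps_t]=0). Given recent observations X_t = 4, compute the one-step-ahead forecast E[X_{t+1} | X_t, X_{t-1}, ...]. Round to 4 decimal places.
E[X_{t+1} \mid \mathcal F_t] = 2.5680

For an AR(p) model X_t = c + sum_i phi_i X_{t-i} + eps_t, the
one-step-ahead conditional mean is
  E[X_{t+1} | X_t, ...] = c + sum_i phi_i X_{t+1-i}.
Substitute known values:
  E[X_{t+1} | ...] = (0.642) * (4)
                   = 2.5680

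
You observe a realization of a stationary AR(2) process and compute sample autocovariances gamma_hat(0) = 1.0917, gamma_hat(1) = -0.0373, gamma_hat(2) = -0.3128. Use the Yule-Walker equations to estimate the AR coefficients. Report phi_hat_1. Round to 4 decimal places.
\hat\phi_{1} = -0.0440

The Yule-Walker equations for an AR(p) process read, in matrix form,
  Gamma_p phi = r_p,   with   (Gamma_p)_{ij} = gamma(|i - j|),
                       (r_p)_i = gamma(i),   i,j = 1..p.
Substitute the sample gammas (Toeplitz matrix and right-hand side of size 2):
  Gamma_p = [[1.0917, -0.0373], [-0.0373, 1.0917]]
  r_p     = [-0.0373, -0.3128]
Written out:
  1.0917 phi_1 - 0.0373 phi_2 = -0.0373
  -0.0373 phi_1 + 1.0917 phi_2 = -0.3128
Solve by Cramer's rule:
  det = gamma(0)^2 - gamma(1)^2 = (1.0917)^2 - (-0.0373)^2 = 1.19180889 - 0.00139129 = 1.1904176
  phi_hat_1 = [gamma(1) gamma(0) - gamma(1) gamma(2)] / det = [(-0.0373)(1.0917) - (-0.0373)(-0.3128)] / 1.1904176 = -0.05238785 / 1.1904176 = -0.044
  phi_hat_2 = [gamma(0) gamma(2) - gamma(1)^2] / det = [(1.0917)(-0.3128) - (-0.0373)^2] / 1.1904176 = -0.34287505 / 1.1904176 = -0.288
So phi_hat = [-0.0440, -0.2880].
Therefore phi_hat_1 = -0.0440.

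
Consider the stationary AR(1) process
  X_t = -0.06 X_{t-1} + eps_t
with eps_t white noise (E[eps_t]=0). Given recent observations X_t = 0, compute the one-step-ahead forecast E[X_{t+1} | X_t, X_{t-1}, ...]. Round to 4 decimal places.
E[X_{t+1} \mid \mathcal F_t] = 0.0000

For an AR(p) model X_t = c + sum_i phi_i X_{t-i} + eps_t, the
one-step-ahead conditional mean is
  E[X_{t+1} | X_t, ...] = c + sum_i phi_i X_{t+1-i}.
Substitute known values:
  E[X_{t+1} | ...] = (-0.06) * (0)
                   = 0.0000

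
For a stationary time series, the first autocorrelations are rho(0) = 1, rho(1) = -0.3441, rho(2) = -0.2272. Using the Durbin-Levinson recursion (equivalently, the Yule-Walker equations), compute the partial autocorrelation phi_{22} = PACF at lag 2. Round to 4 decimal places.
\phi_{22} = -0.3920

The PACF at lag k is phi_{kk}, the last component of the solution
to the Yule-Walker system G_k phi = r_k where
  (G_k)_{ij} = rho(|i - j|), (r_k)_i = rho(i), i,j = 1..k.
Equivalently, Durbin-Levinson gives phi_{kk} iteratively:
  phi_{11} = rho(1)
  phi_{kk} = [rho(k) - sum_{j=1..k-1} phi_{k-1,j} rho(k-j)]
            / [1 - sum_{j=1..k-1} phi_{k-1,j} rho(j)],
  phi_{k,j} = phi_{k-1,j} - phi_{kk} phi_{k-1,k-j},  j = 1..k-1.
Step k = 1:
  phi_11 = rho(1) = -0.3441.
Step k = 2:
  phi_22 = [rho(2) - phi_11 rho(1)] / [1 - phi_11 rho(1)] = [-0.2272 - (-0.3441)(-0.3441)] / [1 - (-0.3441)(-0.3441)]
         = -0.34560481 / 0.88159519 = -0.392.
Therefore phi_{22} = -0.3920.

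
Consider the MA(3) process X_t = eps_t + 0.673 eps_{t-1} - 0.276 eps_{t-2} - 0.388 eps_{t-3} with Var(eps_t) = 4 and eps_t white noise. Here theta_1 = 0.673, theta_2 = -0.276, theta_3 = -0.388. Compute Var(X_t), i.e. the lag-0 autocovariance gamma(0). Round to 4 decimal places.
\gamma(0) = 6.7186

For an MA(q) process X_t = eps_t + sum_i theta_i eps_{t-i} with
Var(eps_t) = sigma^2, the variance is
  gamma(0) = sigma^2 * (1 + sum_i theta_i^2).
  sum_i theta_i^2 = (0.673)^2 + (-0.276)^2 + (-0.388)^2 = 0.452929 + 0.076176 + 0.150544 = 0.679649.
  gamma(0) = 4 * (1 + 0.679649) = 4 * 1.679649 = 6.718596, which rounds to 6.7186.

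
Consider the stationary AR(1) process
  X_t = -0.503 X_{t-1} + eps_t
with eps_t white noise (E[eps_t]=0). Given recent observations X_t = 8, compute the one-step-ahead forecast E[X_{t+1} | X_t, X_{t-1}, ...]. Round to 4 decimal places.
E[X_{t+1} \mid \mathcal F_t] = -4.0240

For an AR(p) model X_t = c + sum_i phi_i X_{t-i} + eps_t, the
one-step-ahead conditional mean is
  E[X_{t+1} | X_t, ...] = c + sum_i phi_i X_{t+1-i}.
Substitute known values:
  E[X_{t+1} | ...] = (-0.503) * (8)
                   = -4.0240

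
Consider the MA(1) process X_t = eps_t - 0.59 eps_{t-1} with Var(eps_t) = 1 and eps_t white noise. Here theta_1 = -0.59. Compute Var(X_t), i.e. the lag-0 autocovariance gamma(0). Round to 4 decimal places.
\gamma(0) = 1.3481

For an MA(q) process X_t = eps_t + sum_i theta_i eps_{t-i} with
Var(eps_t) = sigma^2, the variance is
  gamma(0) = sigma^2 * (1 + sum_i theta_i^2).
  sum_i theta_i^2 = (-0.59)^2 = 0.3481.
  gamma(0) = 1 * (1 + 0.3481) = 1 * 1.3481 = 1.3481.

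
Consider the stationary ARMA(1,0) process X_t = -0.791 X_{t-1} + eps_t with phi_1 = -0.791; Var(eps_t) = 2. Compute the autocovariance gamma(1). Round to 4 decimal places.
\gamma(1) = -4.2263

Multiply the model equation by X_{t-k} and take expectations. With theta_0 = psi_0 = 1 and psi_j the MA(infinity) weights, this gives
  gamma(k) - sum_i phi_i gamma(k-i) = c_k,
  c_k = sigma^2 * sum_{j=k..q} theta_j psi_{j-k}   (c_k = 0 for k > q),
using gamma(-m) = gamma(m).
Pure AR (q = 0): c_0 = sigma^2 = 2, c_k = 0 for k >= 1.
Equations for k = 0 and k = 1 (AR order 1):
  gamma(0) = phi_1 gamma(1) + c_0
  gamma(1) = phi_1 gamma(0) + c_1
Substituting the second into the first: gamma(0) (1 - phi_1^2) = c_0 + phi_1 c_1, so
  gamma(0) = c_0 / (1 - phi_1^2) = 2 / (1 - (-0.791)^2) = 2 / 0.374319 = 5.343036.
  gamma(1) = phi_1 gamma(0) = (-0.791)(5.343036) = -4.226342.
Therefore gamma(1) = -4.2263 (to 4 decimal places).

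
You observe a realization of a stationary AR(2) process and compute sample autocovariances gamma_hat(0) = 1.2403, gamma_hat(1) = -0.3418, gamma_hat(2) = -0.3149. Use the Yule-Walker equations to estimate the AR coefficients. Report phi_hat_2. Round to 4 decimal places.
\hat\phi_{2} = -0.3569

The Yule-Walker equations for an AR(p) process read, in matrix form,
  Gamma_p phi = r_p,   with   (Gamma_p)_{ij} = gamma(|i - j|),
                       (r_p)_i = gamma(i),   i,j = 1..p.
Substitute the sample gammas (Toeplitz matrix and right-hand side of size 2):
  Gamma_p = [[1.2403, -0.3418], [-0.3418, 1.2403]]
  r_p     = [-0.3418, -0.3149]
Written out:
  1.2403 phi_1 - 0.3418 phi_2 = -0.3418
  -0.3418 phi_1 + 1.2403 phi_2 = -0.3149
Solve by Cramer's rule:
  det = gamma(0)^2 - gamma(1)^2 = (1.2403)^2 - (-0.3418)^2 = 1.53834409 - 0.11682724 = 1.42151685
  phi_hat_1 = [gamma(1) gamma(0) - gamma(1) gamma(2)] / det = [(-0.3418)(1.2403) - (-0.3418)(-0.3149)] / 1.42151685 = -0.53156736 / 1.42151685 = -0.3739
  phi_hat_2 = [gamma(0) gamma(2) - gamma(1)^2] / det = [(1.2403)(-0.3149) - (-0.3418)^2] / 1.42151685 = -0.50739771 / 1.42151685 = -0.3569
So phi_hat = [-0.3739, -0.3569].
Therefore phi_hat_2 = -0.3569.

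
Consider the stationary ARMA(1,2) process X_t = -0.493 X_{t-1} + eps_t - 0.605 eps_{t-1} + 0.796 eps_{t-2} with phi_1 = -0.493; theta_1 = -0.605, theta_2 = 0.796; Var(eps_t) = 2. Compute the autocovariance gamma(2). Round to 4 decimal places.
\gamma(2) = 5.2709

Multiply the model equation by X_{t-k} and take expectations. With theta_0 = psi_0 = 1 and psi_j the MA(infinity) weights, this gives
  gamma(k) - sum_i phi_i gamma(k-i) = c_k,
  c_k = sigma^2 * sum_{j=k..q} theta_j psi_{j-k}   (c_k = 0 for k > q),
using gamma(-m) = gamma(m).
psi-weights needed (psi_j = theta_j + sum_i phi_i psi_{j-i}):
  psi_1 = theta_1 + phi_1 = -0.605 + (-0.493) = -1.098
  psi_2 = theta_2 + phi_1 psi_1 = 0.796 + (-0.493)(-1.098) = 1.337314
Right-hand sides:
  c_0 = sigma^2 (1 + theta_1 psi_1 + theta_2 psi_2) = 2 * (1 + (-0.605)(-1.098) + (0.796)(1.337314)) = 2 * 2.728792 = 5.457584
  c_1 = sigma^2 (theta_1 + theta_2 psi_1) = 2 * (-0.605 + (0.796)(-1.098)) = -2.958016
  c_2 = sigma^2 theta_2 = 2 * (0.796) = 1.592
Equations for k = 0 and k = 1 (AR order 1):
  gamma(0) = phi_1 gamma(1) + c_0
  gamma(1) = phi_1 gamma(0) + c_1
Substituting the second into the first: gamma(0) (1 - phi_1^2) = c_0 + phi_1 c_1, so
  gamma(0) = (c_0 + phi_1 c_1) / (1 - phi_1^2) = (5.457584 + (-0.493)(-2.958016)) / (1 - (-0.493)^2) = 6.915886 / 0.756951 = 9.136504.
  gamma(1) = phi_1 gamma(0) + c_1 = (-0.493)(9.136504) + (-2.958016) = -7.462312.
For k = 2: gamma(2) = phi_1 gamma(1) + c_2
  = (-0.493)(-7.462312) + (1.592) = 5.27092.
Therefore gamma(2) = 5.2709 (to 4 decimal places).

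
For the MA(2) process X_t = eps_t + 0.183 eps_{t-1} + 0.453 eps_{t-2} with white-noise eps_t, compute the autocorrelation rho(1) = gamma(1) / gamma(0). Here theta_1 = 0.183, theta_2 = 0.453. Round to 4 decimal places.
\rho(1) = 0.2147

For an MA(q) process with theta_0 = 1, the autocovariance is
  gamma(k) = sigma^2 * sum_{i=0..q-k} theta_i * theta_{i+k},
and rho(k) = gamma(k) / gamma(0). Sigma^2 cancels.
  numerator   = (1)*(0.183) + (0.183)*(0.453) = 0.265899.
  denominator = (1)^2 + (0.183)^2 + (0.453)^2 = 1.238698.
  rho(1) = 0.265899 / 1.238698 = 0.2147.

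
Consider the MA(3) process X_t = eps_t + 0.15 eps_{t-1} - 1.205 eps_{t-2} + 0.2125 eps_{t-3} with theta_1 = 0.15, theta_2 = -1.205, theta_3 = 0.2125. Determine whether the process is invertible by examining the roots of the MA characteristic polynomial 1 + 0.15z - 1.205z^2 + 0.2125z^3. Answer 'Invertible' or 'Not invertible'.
\text{Not invertible}

The MA(q) characteristic polynomial is P(z) = 1 + 0.15z - 1.205z^2 + 0.2125z^3.
Invertibility requires all roots to lie outside the unit circle, i.e. |z| > 1 for every root.
Degree 3: look for a simple real root z0 first, then factor out (1 - z/z0) and solve the remaining quadratic.
Testing z0 = -0.8: P(-0.8) = 1 + (0.15)(-0.8) + (-1.205)(-0.8)^2 + (0.2125)(-0.8)^3
  = 1 + (-0.12) + (-0.7712) + (-0.1088) = 0.  So z_0 = -0.8 is a root, |z_0| = 0.8.
Divide out the factor (1 + 1.25 z) = (1 - z/z0) (since 1/z0 = -1.25):
  P(z) = (1 + 1.25 z)(1 + (-1.1) z + (0.17) z^2)
  [check: z-coef -1.1 - (-1.25) = 0.15; z^2-coef 0.17 - (-1.25)(-1.1) = -1.205; z^3-coef -(-1.25)(0.17) = 0.2125.]
Remaining roots from the quadratic factor 1 + (-1.1) z + (0.17) z^2:
  Set 1 + (-1.1) z + (0.17) z^2 = 0, i.e. a z^2 + b z + c = 0 with a = 0.17, b = -1.1, c = 1.
  Discriminant D = b^2 - 4ac = (-1.1)^2 - 4*(0.17)*1 = 1.21 - (0.68) = 0.53.
  D >= 0, so the roots are real: z = (-b +/- sqrt(D)) / (2a) = (1.1 +/- 0.728011) / (0.34).
    z_1 = (1.1 + 0.728011) / (0.34) = 5.3765,   |z_1| = 5.3765.
    z_2 = (1.1 - 0.728011) / (0.34) = 1.0941,   |z_2| = 1.0941.
Moduli of all roots: 0.8000, 5.3765, 1.0941.
All moduli strictly greater than 1? No.
Verdict: Not invertible.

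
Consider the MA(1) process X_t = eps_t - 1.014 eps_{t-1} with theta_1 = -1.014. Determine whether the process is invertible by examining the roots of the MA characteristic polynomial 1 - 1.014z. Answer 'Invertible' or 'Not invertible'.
\text{Not invertible}

The MA(q) characteristic polynomial is P(z) = 1 - 1.014z.
Invertibility requires all roots to lie outside the unit circle, i.e. |z| > 1 for every root.
This is linear in z: 1 + (-1.014) z = 0  =>  z = -1/(-1.014) = 0.986193,  |z| = 0.986193.
Moduli of all roots: 0.9862.
All moduli strictly greater than 1? No.
Verdict: Not invertible.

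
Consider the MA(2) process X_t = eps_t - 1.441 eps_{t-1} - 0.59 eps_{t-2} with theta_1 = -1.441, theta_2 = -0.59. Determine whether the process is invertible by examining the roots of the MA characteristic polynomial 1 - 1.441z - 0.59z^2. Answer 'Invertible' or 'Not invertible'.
\text{Not invertible}

The MA(q) characteristic polynomial is P(z) = 1 - 1.441z - 0.59z^2.
Invertibility requires all roots to lie outside the unit circle, i.e. |z| > 1 for every root.
Set 1 + (-1.441) z + (-0.59) z^2 = 0, i.e. a z^2 + b z + c = 0 with a = -0.59, b = -1.441, c = 1.
Discriminant D = b^2 - 4ac = (-1.441)^2 - 4*(-0.59)*1 = 2.076481 - (-2.36) = 4.436481.
D >= 0, so the roots are real: z = (-b +/- sqrt(D)) / (2a) = (1.441 +/- 2.106296) / (-1.18).
  z_1 = (1.441 + 2.106296) / (-1.18) = -3.0062,   |z_1| = 3.0062.
  z_2 = (1.441 - 2.106296) / (-1.18) = 0.5638,   |z_2| = 0.5638.
Moduli of all roots: 3.0062, 0.5638.
All moduli strictly greater than 1? No.
Verdict: Not invertible.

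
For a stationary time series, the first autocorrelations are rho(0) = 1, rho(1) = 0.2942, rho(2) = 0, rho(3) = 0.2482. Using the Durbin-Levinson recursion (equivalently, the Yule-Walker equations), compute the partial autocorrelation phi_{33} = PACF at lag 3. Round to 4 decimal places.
\phi_{33} = 0.3050

The PACF at lag k is phi_{kk}, the last component of the solution
to the Yule-Walker system G_k phi = r_k where
  (G_k)_{ij} = rho(|i - j|), (r_k)_i = rho(i), i,j = 1..k.
Equivalently, Durbin-Levinson gives phi_{kk} iteratively:
  phi_{11} = rho(1)
  phi_{kk} = [rho(k) - sum_{j=1..k-1} phi_{k-1,j} rho(k-j)]
            / [1 - sum_{j=1..k-1} phi_{k-1,j} rho(j)],
  phi_{k,j} = phi_{k-1,j} - phi_{kk} phi_{k-1,k-j},  j = 1..k-1.
Step k = 1:
  phi_11 = rho(1) = 0.2942.
Step k = 2:
  phi_22 = [rho(2) - phi_11 rho(1)] / [1 - phi_11 rho(1)] = [0 - (0.2942)(0.2942)] / [1 - (0.2942)(0.2942)]
         = -0.08655364 / 0.91344636 = -0.094755.
  Update: phi_21 = phi_11 - phi_22 phi_11 = 0.2942 - (-0.094755)(0.2942) = 0.322077.
Step k = 3:
  phi_33 = [rho(3) - phi_21 rho(2) - phi_22 rho(1)] / [1 - phi_21 rho(1) - phi_22 rho(2)]
    numerator   = 0.2482 - (0.322077)(0) - (-0.094755)(0.2942) = 0.27607693
    denominator = 1 - (0.322077)(0.2942) - (-0.094755)(0) = 0.90524497
  phi_33 = 0.27607693 / 0.90524497 = 0.305.
Therefore phi_{33} = 0.3050.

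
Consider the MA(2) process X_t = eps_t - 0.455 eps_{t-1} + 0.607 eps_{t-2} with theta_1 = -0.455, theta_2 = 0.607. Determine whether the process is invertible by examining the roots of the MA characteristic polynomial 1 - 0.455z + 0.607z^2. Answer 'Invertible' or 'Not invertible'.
\text{Invertible}

The MA(q) characteristic polynomial is P(z) = 1 - 0.455z + 0.607z^2.
Invertibility requires all roots to lie outside the unit circle, i.e. |z| > 1 for every root.
Set 1 + (-0.455) z + (0.607) z^2 = 0, i.e. a z^2 + b z + c = 0 with a = 0.607, b = -0.455, c = 1.
Discriminant D = b^2 - 4ac = (-0.455)^2 - 4*(0.607)*1 = 0.207025 - (2.428) = -2.220975.
D < 0, so the roots are the complex-conjugate pair z = (-b +/- i sqrt(-D)) / (2a) = 0.3748 +/- 1.2276i.
For a conjugate pair |z|^2 = z * conj(z) = (product of roots) = c/a = 1/(0.607) = 1.647446, so |z| = sqrt(1.647446) = 1.2835 for both roots.
Moduli of all roots: 1.2835, 1.2835.
All moduli strictly greater than 1? Yes.
Verdict: Invertible.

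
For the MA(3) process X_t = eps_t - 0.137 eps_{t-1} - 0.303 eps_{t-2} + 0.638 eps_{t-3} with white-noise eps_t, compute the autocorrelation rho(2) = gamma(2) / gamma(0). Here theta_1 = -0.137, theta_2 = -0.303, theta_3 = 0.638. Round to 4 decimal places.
\rho(2) = -0.2572

For an MA(q) process with theta_0 = 1, the autocovariance is
  gamma(k) = sigma^2 * sum_{i=0..q-k} theta_i * theta_{i+k},
and rho(k) = gamma(k) / gamma(0). Sigma^2 cancels.
  numerator   = (1)*(-0.303) + (-0.137)*(0.638) = -0.390406.
  denominator = (1)^2 + (-0.137)^2 + (-0.303)^2 + (0.638)^2 = 1.517622.
  rho(2) = -0.390406 / 1.517622 = -0.2572.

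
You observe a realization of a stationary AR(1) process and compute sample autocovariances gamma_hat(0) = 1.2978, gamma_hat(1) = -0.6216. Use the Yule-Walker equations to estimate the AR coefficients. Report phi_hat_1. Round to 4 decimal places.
\hat\phi_{1} = -0.4790

The Yule-Walker equations for an AR(p) process read, in matrix form,
  Gamma_p phi = r_p,   with   (Gamma_p)_{ij} = gamma(|i - j|),
                       (r_p)_i = gamma(i),   i,j = 1..p.
Substitute the sample gammas (Toeplitz matrix and right-hand side of size 1):
  Gamma_p = [[1.2978]]
  r_p     = [-0.6216]
With p = 1 this is the single equation gamma(0) phi_1 = gamma(1):
  phi_hat_1 = gamma(1) / gamma(0) = -0.6216 / 1.2978 = -0.4790.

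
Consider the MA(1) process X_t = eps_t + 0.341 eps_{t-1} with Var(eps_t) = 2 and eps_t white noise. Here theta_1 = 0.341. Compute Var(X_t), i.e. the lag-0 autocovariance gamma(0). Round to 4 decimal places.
\gamma(0) = 2.2326

For an MA(q) process X_t = eps_t + sum_i theta_i eps_{t-i} with
Var(eps_t) = sigma^2, the variance is
  gamma(0) = sigma^2 * (1 + sum_i theta_i^2).
  sum_i theta_i^2 = (0.341)^2 = 0.116281.
  gamma(0) = 2 * (1 + 0.116281) = 2 * 1.116281 = 2.232562, which rounds to 2.2326.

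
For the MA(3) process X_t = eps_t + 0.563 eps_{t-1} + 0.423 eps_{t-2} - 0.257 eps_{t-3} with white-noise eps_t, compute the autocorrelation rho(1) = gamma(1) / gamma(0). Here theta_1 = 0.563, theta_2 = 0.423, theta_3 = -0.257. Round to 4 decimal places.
\rho(1) = 0.4433

For an MA(q) process with theta_0 = 1, the autocovariance is
  gamma(k) = sigma^2 * sum_{i=0..q-k} theta_i * theta_{i+k},
and rho(k) = gamma(k) / gamma(0). Sigma^2 cancels.
  numerator   = (1)*(0.563) + (0.563)*(0.423) + (0.423)*(-0.257) = 0.692438.
  denominator = (1)^2 + (0.563)^2 + (0.423)^2 + (-0.257)^2 = 1.561947.
  rho(1) = 0.692438 / 1.561947 = 0.4433.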